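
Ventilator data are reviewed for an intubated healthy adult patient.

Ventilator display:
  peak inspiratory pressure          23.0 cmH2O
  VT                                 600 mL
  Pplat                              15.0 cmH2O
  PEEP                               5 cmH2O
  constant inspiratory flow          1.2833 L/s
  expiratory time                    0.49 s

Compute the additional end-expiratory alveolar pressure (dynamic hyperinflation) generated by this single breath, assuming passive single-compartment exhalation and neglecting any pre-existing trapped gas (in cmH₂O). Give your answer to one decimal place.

2.7

R = (PIP − Pplat)/V̇ = (23.0 − 15.0) / 1.2833 = 8.0/1.2833 = 6.234 cmH2O·s/L.
C = Vt/(Pplat − PEEP) = 600.0 / (15.0 − 5) = 600.0/10.0 = 60.0 mL/cmH2O.
τ = R × C = 6.234 × 0.06 L/cmH2O = 0.374 s.
Fraction remaining = e^(−Te/τ) = e^(−0.49/0.374) = 0.2698; trapped volume = 600.0 × 0.2698 = 161.88 mL.
Additional alveolar pressure from trapping ≈ V_trapped / C = 161.88 / 60.0 = 2.698 cmH2O.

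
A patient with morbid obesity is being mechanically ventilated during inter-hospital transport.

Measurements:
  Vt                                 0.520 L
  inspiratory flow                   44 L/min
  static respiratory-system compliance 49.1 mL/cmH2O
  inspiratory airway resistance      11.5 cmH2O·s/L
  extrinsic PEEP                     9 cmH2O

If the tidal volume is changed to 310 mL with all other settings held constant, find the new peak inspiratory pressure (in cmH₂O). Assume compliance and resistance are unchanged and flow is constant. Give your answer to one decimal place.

23.7

Flow: 44 L/min ÷ 60 = 0.7333 L/s.
PIP = Vt/C + R·V̇ + PEEP (constant-flow equation of motion).
Only the elastic term changes: ΔPIP = ΔVt / C = (310 − 520) / 49.1 = -4.277 cmH2O.
Original PIP = 520/49.1 + 11.5×0.7333 + 9 = 28.024 cmH2O; new PIP = 28.024 + (-4.277) = 23.747 cmH2O.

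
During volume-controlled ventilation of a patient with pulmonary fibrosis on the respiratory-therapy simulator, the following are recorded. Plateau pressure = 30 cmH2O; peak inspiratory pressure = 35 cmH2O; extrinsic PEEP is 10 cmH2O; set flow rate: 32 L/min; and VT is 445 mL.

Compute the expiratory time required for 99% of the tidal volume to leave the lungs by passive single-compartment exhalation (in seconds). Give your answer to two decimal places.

0.96

Flow: 32 L/min ÷ 60 = 0.5333 L/s.
R = (PIP − Pplat)/V̇ = (35 − 30) / 0.5333 = 5.0/0.5333 = 9.376 cmH2O·s/L.
C = Vt/(Pplat − PEEP) = 445.0 / (30 − 10) = 445.0/20.0 = 22.25 mL/cmH2O.
τ = R × C = 9.376 × 0.02225 L/cmH2O = 0.2086 s.
t = −τ·ln(1 − 0.99) = −0.2086·ln(0.01) = 0.9606 s.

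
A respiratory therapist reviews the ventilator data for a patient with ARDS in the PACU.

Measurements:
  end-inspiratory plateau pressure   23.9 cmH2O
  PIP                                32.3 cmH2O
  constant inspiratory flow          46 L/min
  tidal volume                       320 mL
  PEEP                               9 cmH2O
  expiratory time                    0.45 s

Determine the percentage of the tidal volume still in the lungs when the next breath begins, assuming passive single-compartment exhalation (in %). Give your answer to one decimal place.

14.8

Flow: 46 L/min ÷ 60 = 0.7667 L/s.
R = (PIP − Pplat)/V̇ = (32.3 − 23.9) / 0.7667 = 8.4/0.7667 = 10.956 cmH2O·s/L.
C = Vt/(Pplat − PEEP) = 320.0 / (23.9 − 9) = 320.0/14.9 = 21.477 mL/cmH2O.
τ = R × C = 10.956 × 0.02148 L/cmH2O = 0.2353 s.
Fraction remaining at end-expiration = e^(−Te/τ) = e^(−0.45/0.2353) = 0.1477 → 14.77%.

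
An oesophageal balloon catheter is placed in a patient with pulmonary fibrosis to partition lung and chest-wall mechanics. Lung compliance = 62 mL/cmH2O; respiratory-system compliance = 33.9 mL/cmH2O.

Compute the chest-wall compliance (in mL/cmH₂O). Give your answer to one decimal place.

74.8

1/Ccw = 1/Crs − 1/CL.
1/Ccw = 1/33.9 − 1/62 = 0.01337.
Ccw = 74.794 mL/cmH2O.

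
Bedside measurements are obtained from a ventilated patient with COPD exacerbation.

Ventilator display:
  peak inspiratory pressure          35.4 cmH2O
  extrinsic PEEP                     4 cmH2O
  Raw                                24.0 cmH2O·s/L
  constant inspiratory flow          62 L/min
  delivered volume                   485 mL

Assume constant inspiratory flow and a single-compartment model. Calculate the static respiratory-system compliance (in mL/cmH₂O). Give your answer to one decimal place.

Flow: 62 L/min ÷ 60 = 1.0333 L/s.
Equation of motion (constant flow): PIP = Vt/C + R·V̇ + PEEP.
Vt/C = PIP − R·V̇ − PEEP = 35.4 − 24.0×1.0333 − 4 = 35.4 − 24.799 − 4 = 6.601 cmH2O.
C = Vt / 6.601 = 485 / 6.601 = 73.474 mL/cmH2O.

73.5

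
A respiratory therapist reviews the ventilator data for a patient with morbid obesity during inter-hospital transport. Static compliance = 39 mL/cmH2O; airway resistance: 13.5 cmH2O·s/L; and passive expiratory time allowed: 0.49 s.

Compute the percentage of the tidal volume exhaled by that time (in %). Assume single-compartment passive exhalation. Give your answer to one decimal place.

τ = R × C = 13.5 × 39 mL/cmH2O = 13.5 × 0.039 L/cmH2O = 0.5265 s.
Passive exhalation: V(t)/V₀ = e^(−t/τ) = e^(−0.49/0.5265) = 0.3943.
Fraction exhaled = 1 − 0.3943 = 0.6057 → 60.57%.

60.6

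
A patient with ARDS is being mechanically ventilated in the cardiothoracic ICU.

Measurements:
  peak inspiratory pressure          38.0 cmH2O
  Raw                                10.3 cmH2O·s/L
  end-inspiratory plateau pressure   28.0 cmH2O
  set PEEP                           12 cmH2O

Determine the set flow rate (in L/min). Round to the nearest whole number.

58

flow = (PIP − Pplat) / Raw = (38.0 − 28.0) / 10.3 = 0.9709 L/s × 60 = 58.254 L/min.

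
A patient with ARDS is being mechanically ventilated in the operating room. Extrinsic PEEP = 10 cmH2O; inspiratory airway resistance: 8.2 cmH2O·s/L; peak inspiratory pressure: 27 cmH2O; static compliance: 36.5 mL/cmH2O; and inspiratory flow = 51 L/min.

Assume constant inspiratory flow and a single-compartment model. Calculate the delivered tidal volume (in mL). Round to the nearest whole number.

Flow: 51 L/min ÷ 60 = 0.85 L/s.
Equation of motion (constant flow): PIP = Vt/C + R·V̇ + PEEP.
Vt/C = PIP − R·V̇ − PEEP = 27 − 6.97 − 10 = 10.03 cmH2O.
Vt = C × 10.03 = 36.5 × 10.03 = 366.1 mL.

366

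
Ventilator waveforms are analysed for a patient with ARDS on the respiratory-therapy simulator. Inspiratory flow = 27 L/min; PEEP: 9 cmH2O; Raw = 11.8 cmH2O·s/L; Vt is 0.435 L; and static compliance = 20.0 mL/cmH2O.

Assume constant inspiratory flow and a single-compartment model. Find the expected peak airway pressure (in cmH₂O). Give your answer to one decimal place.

36.1

Flow: 27 L/min ÷ 60 = 0.45 L/s.
Equation of motion (constant flow): PIP = Vt/C + R·V̇ + PEEP.
PIP = 435/20.0 + 11.8×0.45 + 9 = 21.75 + 5.31 + 9 = 36.06 cmH2O.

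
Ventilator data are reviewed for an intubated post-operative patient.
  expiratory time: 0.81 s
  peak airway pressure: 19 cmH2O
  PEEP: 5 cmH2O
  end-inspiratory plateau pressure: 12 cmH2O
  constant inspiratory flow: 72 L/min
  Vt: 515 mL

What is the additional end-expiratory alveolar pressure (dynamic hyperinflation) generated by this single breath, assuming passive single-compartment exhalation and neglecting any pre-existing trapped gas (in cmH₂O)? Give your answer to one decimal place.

1.1

Flow: 72 L/min ÷ 60 = 1.2 L/s.
R = (PIP − Pplat)/V̇ = (19 − 12) / 1.2 = 7.0/1.2 = 5.833 cmH2O·s/L.
C = Vt/(Pplat − PEEP) = 515.0 / (12 − 5) = 515.0/7.0 = 73.571 mL/cmH2O.
τ = R × C = 5.833 × 0.07357 L/cmH2O = 0.4291 s.
Fraction remaining = e^(−Te/τ) = e^(−0.81/0.4291) = 0.1514; trapped volume = 515.0 × 0.1514 = 77.971 mL.
Additional alveolar pressure from trapping ≈ V_trapped / C = 77.971 / 73.571 = 1.06 cmH2O.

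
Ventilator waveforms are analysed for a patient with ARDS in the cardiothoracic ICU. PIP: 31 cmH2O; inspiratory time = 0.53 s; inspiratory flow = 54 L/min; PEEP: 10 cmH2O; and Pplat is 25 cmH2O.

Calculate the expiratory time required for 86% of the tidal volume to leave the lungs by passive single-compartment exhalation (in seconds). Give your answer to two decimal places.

Flow: 54 L/min ÷ 60 = 0.9 L/s.
Vt = flow × Ti = 0.9 L/s × 0.53 s × 1000 mL/L = 477.0 mL.
R = (PIP − Pplat)/V̇ = (31 − 25) / 0.9 = 6.0/0.9 = 6.667 cmH2O·s/L.
C = Vt/(Pplat − PEEP) = 477.0 / (25 − 10) = 477.0/15.0 = 31.8 mL/cmH2O.
τ = R × C = 6.667 × 0.0318 L/cmH2O = 0.212 s.
t = −τ·ln(1 − 0.86) = −0.212·ln(0.14) = 0.4168 s.

0.42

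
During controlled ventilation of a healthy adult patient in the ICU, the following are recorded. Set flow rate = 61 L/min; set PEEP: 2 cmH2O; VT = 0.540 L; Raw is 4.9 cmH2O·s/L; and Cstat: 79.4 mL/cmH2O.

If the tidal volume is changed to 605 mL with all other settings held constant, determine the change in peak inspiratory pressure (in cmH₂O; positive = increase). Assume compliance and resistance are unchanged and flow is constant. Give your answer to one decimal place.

PIP = Vt/C + R·V̇ + PEEP (constant-flow equation of motion).
Only the elastic term changes: ΔPIP = ΔVt / C = (605 − 540) / 79.4 = 0.8186 cmH2O.

0.8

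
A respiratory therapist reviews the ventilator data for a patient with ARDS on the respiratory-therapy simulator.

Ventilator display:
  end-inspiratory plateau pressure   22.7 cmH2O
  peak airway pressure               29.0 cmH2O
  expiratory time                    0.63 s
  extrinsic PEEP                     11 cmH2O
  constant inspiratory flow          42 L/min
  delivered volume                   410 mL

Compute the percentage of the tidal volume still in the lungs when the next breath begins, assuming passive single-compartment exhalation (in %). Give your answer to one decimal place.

Flow: 42 L/min ÷ 60 = 0.7 L/s.
R = (PIP − Pplat)/V̇ = (29.0 − 22.7) / 0.7 = 6.3/0.7 = 9.0 cmH2O·s/L.
C = Vt/(Pplat − PEEP) = 410.0 / (22.7 − 11) = 410.0/11.7 = 35.043 mL/cmH2O.
τ = R × C = 9.0 × 0.03504 L/cmH2O = 0.3154 s.
Fraction remaining at end-expiration = e^(−Te/τ) = e^(−0.63/0.3154) = 0.1357 → 13.57%.

13.6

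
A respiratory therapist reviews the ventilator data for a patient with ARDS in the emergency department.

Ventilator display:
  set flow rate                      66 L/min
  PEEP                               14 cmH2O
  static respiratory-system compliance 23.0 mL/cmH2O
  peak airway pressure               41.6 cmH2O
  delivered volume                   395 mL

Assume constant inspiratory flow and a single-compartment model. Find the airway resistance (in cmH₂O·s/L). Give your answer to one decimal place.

9.5

Flow: 66 L/min ÷ 60 = 1.1 L/s.
Equation of motion (constant flow): PIP = Vt/C + R·V̇ + PEEP.
R·V̇ = PIP − Vt/C − PEEP = 41.6 − 395/23.0 − 14 = 41.6 − 17.174 − 14 = 10.426 cmH2O.
R = 10.426 / 1.1 = 9.478 cmH2O·s/L.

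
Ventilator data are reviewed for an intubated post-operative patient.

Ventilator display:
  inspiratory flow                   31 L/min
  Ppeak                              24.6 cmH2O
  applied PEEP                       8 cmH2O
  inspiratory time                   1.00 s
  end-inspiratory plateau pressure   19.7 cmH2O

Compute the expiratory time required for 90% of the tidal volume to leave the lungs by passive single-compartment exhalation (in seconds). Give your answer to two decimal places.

0.96

Flow: 31 L/min ÷ 60 = 0.5167 L/s.
Vt = flow × Ti = 0.5167 L/s × 1.00 s × 1000 mL/L = 516.7 mL.
R = (PIP − Pplat)/V̇ = (24.6 − 19.7) / 0.5167 = 4.9/0.5167 = 9.483 cmH2O·s/L.
C = Vt/(Pplat − PEEP) = 516.7 / (19.7 − 8) = 516.7/11.7 = 44.162 mL/cmH2O.
τ = R × C = 9.483 × 0.04416 L/cmH2O = 0.4188 s.
t = −τ·ln(1 − 0.90) = −0.4188·ln(0.1) = 0.9643 s.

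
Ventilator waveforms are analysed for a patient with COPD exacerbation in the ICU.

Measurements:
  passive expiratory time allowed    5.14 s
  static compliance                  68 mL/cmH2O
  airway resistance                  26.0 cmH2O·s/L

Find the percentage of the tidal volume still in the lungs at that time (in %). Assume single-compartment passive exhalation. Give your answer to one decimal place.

5.5

τ = R × C = 26.0 × 68 mL/cmH2O = 26.0 × 0.068 L/cmH2O = 1.768 s.
Passive exhalation: V(t)/V₀ = e^(−t/τ) = e^(−5.14/1.768) = 0.05463.
Fraction remaining = 0.05463 → 5.463%.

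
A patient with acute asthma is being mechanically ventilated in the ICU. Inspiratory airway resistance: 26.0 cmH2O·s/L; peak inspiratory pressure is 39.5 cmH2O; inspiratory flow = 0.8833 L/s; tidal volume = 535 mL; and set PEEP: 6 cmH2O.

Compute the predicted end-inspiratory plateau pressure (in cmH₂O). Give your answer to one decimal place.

Pplat = PIP − Raw × flow = 39.5 − 26.0 × 0.8833 = 39.5 − 22.966 = 16.534 cmH2O.

16.5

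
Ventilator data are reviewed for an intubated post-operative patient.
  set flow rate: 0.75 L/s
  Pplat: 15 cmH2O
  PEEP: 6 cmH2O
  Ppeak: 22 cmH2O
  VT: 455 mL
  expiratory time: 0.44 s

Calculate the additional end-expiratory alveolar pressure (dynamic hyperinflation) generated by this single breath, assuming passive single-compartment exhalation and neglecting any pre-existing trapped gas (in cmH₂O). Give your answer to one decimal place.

R = (PIP − Pplat)/V̇ = (22 − 15) / 0.75 = 7.0/0.75 = 9.333 cmH2O·s/L.
C = Vt/(Pplat − PEEP) = 455.0 / (15 − 6) = 455.0/9.0 = 50.556 mL/cmH2O.
τ = R × C = 9.333 × 0.05056 L/cmH2O = 0.4719 s.
Fraction remaining = e^(−Te/τ) = e^(−0.44/0.4719) = 0.3936; trapped volume = 455.0 × 0.3936 = 179.09 mL.
Additional alveolar pressure from trapping ≈ V_trapped / C = 179.09 / 50.556 = 3.542 cmH2O.

3.5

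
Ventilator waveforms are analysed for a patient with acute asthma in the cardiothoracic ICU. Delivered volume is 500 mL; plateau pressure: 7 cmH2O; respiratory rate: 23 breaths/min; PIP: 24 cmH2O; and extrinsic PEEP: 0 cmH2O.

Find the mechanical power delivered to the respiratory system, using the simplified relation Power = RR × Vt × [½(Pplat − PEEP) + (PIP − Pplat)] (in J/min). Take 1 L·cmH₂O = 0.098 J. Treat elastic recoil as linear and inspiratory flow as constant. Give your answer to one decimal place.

23.1

Per-breath work = Vt × [½(Pplat−PEEP) + (PIP−Pplat)] = 0.500 × [0.5×7.0 + 17.0] = 0.500 × 20.5 = 10.25 L·cmH2O.
Power = 23 × 10.25 = 235.75 L·cmH2O/min.
× 0.098 J/(L·cmH2O) → 23.104 J/min.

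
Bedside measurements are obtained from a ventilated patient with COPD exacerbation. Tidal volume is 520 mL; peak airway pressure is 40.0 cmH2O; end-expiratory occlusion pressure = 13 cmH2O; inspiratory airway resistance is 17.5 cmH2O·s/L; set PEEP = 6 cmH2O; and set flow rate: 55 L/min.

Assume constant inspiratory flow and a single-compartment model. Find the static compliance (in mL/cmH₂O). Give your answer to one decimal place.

Flow: 55 L/min ÷ 60 = 0.9167 L/s.
Total PEEP = 13 cmH2O (set 6 + intrinsic 7); this is the baseline alveolar pressure.
Equation of motion (constant flow): PIP = Vt/C + R·V̇ + PEEP.
Vt/C = PIP − R·V̇ − PEEP = 40.0 − 17.5×0.9167 − 13 = 40.0 − 16.042 − 13 = 10.958 cmH2O.
C = Vt / 10.958 = 520 / 10.958 = 47.454 mL/cmH2O.

47.5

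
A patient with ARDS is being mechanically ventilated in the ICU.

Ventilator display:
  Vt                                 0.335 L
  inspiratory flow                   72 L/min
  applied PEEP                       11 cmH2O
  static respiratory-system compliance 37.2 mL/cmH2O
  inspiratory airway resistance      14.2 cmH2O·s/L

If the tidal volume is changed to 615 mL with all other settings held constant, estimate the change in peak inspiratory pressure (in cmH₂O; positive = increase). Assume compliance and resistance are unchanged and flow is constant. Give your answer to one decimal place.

PIP = Vt/C + R·V̇ + PEEP (constant-flow equation of motion).
Only the elastic term changes: ΔPIP = ΔVt / C = (615 − 335) / 37.2 = 7.527 cmH2O.

7.5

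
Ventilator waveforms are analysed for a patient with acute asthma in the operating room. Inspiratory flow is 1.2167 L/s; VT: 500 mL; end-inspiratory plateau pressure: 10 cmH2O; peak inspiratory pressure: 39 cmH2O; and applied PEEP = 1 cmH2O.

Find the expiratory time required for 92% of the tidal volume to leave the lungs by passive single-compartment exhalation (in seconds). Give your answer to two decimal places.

R = (PIP − Pplat)/V̇ = (39 − 10) / 1.2167 = 29.0/1.2167 = 23.835 cmH2O·s/L.
C = Vt/(Pplat − PEEP) = 500.0 / (10 − 1) = 500.0/9.0 = 55.556 mL/cmH2O.
τ = R × C = 23.835 × 0.05556 L/cmH2O = 1.324 s.
t = −τ·ln(1 − 0.92) = −1.324·ln(0.08) = 3.344 s.

3.34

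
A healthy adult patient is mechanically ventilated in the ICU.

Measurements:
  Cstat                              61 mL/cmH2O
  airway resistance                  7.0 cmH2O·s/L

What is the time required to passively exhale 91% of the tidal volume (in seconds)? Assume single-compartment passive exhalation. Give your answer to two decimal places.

τ = R × C = 7.0 × 61 mL/cmH2O = 7.0 × 0.061 L/cmH2O = 0.427 s.
Exhaled fraction f = 1 − e^(−t/τ) → t = −τ·ln(1 − f) = −0.427·ln(0.09) = 1.028 s.

1.03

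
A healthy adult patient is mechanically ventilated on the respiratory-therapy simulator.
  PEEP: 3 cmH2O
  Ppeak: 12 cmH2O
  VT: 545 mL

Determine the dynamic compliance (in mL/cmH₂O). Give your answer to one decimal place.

60.6

Dynamic compliance = Vt / (PIP − PEEP) = 545 / (12 − 3) = 545 / 9.0 = 60.556 mL/cmH2O.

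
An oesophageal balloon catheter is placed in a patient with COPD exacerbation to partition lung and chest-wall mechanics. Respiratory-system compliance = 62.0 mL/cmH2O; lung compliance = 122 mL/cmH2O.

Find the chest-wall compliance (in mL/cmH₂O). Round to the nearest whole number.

1/Ccw = 1/Crs − 1/CL.
1/Ccw = 1/62.0 − 1/122 = 0.007932.
Ccw = 126.07 mL/cmH2O.

126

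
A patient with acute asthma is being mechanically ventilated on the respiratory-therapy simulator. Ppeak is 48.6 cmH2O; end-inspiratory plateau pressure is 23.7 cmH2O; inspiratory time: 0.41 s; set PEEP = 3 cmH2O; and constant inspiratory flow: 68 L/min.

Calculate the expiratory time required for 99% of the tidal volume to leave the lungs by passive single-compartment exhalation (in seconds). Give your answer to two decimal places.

Flow: 68 L/min ÷ 60 = 1.1333 L/s.
Vt = flow × Ti = 1.1333 L/s × 0.41 s × 1000 mL/L = 464.65 mL.
R = (PIP − Pplat)/V̇ = (48.6 − 23.7) / 1.1333 = 24.9/1.1333 = 21.971 cmH2O·s/L.
C = Vt/(Pplat − PEEP) = 464.65 / (23.7 − 3) = 464.65/20.7 = 22.447 mL/cmH2O.
τ = R × C = 21.971 × 0.02245 L/cmH2O = 0.4932 s.
t = −τ·ln(1 − 0.99) = −0.4932·ln(0.01) = 2.271 s.

2.27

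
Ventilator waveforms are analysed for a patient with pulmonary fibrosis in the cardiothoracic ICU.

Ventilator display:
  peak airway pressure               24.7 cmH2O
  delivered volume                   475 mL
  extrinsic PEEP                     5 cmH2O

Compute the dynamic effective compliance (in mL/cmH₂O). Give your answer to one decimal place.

24.1

Dynamic compliance = Vt / (PIP − PEEP) = 475 / (24.7 − 5) = 475 / 19.7 = 24.112 mL/cmH2O.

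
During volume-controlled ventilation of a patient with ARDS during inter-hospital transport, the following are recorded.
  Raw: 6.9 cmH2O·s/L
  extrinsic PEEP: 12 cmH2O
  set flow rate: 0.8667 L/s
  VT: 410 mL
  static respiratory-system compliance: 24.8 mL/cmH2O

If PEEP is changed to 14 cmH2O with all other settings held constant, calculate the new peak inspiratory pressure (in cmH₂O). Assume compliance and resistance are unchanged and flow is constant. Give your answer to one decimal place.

36.5

PIP = Vt/C + R·V̇ + PEEP (constant-flow equation of motion).
Only the baseline term changes: ΔPIP = ΔPEEP = 14 − 12 = 2.0 cmH2O.
Original PIP = 410/24.8 + 6.9×0.8667 + 12 = 34.512 cmH2O; new PIP = 34.512 + (2.0) = 36.512 cmH2O.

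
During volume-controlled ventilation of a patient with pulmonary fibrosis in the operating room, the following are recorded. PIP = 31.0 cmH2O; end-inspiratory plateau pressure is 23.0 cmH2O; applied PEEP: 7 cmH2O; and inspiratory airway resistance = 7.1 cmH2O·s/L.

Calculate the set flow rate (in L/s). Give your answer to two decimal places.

flow = (PIP − Pplat) / Raw = 8.0 / 7.1 = 1.127 L/s.

1.13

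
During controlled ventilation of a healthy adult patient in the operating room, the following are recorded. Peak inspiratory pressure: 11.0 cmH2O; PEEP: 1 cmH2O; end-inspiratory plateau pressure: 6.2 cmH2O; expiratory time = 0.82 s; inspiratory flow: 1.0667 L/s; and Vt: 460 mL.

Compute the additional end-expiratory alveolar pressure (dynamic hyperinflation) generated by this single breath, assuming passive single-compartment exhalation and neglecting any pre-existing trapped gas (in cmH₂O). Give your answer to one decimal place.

R = (PIP − Pplat)/V̇ = (11.0 − 6.2) / 1.0667 = 4.8/1.0667 = 4.5 cmH2O·s/L.
C = Vt/(Pplat − PEEP) = 460.0 / (6.2 − 1) = 460.0/5.2 = 88.462 mL/cmH2O.
τ = R × C = 4.5 × 0.08846 L/cmH2O = 0.3981 s.
Fraction remaining = e^(−Te/τ) = e^(−0.82/0.3981) = 0.1275; trapped volume = 460.0 × 0.1275 = 58.65 mL.
Additional alveolar pressure from trapping ≈ V_trapped / C = 58.65 / 88.462 = 0.663 cmH2O.

0.7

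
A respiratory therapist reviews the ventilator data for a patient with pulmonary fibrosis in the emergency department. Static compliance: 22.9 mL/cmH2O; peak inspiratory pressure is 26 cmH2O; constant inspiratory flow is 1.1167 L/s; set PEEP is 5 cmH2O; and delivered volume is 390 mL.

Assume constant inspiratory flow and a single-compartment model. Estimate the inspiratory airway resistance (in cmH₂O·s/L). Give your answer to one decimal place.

Equation of motion (constant flow): PIP = Vt/C + R·V̇ + PEEP.
R·V̇ = PIP − Vt/C − PEEP = 26 − 390/22.9 − 5 = 26 − 17.031 − 5 = 3.969 cmH2O.
R = 3.969 / 1.1167 = 3.554 cmH2O·s/L.

3.6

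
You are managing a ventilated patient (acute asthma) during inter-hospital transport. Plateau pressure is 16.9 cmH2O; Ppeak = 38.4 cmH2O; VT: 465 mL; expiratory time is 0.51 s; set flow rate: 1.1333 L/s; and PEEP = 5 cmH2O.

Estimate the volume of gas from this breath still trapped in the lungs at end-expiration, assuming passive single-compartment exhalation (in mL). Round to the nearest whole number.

234

R = (PIP − Pplat)/V̇ = (38.4 − 16.9) / 1.1333 = 21.5/1.1333 = 18.971 cmH2O·s/L.
C = Vt/(Pplat − PEEP) = 465.0 / (16.9 − 5) = 465.0/11.9 = 39.076 mL/cmH2O.
τ = R × C = 18.971 × 0.03908 L/cmH2O = 0.7414 s.
Fraction remaining = e^(−Te/τ) = e^(−0.51/0.7414) = 0.5026.
Trapped volume = 465.0 × 0.5026 = 233.71 mL.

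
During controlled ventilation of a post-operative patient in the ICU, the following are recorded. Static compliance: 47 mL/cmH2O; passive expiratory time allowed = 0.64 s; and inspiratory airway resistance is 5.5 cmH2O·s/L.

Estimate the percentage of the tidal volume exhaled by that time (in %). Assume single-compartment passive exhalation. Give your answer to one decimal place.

τ = R × C = 5.5 × 47 mL/cmH2O = 5.5 × 0.047 L/cmH2O = 0.2585 s.
Passive exhalation: V(t)/V₀ = e^(−t/τ) = e^(−0.64/0.2585) = 0.08409.
Fraction exhaled = 1 − 0.08409 = 0.9159 → 91.59%.

91.6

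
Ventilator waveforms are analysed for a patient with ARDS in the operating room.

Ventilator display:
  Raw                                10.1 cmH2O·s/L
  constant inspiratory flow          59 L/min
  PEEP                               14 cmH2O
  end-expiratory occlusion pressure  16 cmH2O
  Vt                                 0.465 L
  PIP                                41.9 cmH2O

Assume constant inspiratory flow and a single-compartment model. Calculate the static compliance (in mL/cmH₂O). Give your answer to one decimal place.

29.1

Flow: 59 L/min ÷ 60 = 0.9833 L/s.
Total PEEP = 16 cmH2O (set 14 + intrinsic 2); this is the baseline alveolar pressure.
Equation of motion (constant flow): PIP = Vt/C + R·V̇ + PEEP.
Vt/C = PIP − R·V̇ − PEEP = 41.9 − 10.1×0.9833 − 16 = 41.9 − 9.931 − 16 = 15.969 cmH2O.
C = Vt / 15.969 = 465 / 15.969 = 29.119 mL/cmH2O.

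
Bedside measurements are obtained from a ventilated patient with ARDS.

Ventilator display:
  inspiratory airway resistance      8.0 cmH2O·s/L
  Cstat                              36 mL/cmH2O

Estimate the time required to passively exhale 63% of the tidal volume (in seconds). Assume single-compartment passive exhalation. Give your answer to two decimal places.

0.29

τ = R × C = 8.0 × 36 mL/cmH2O = 8.0 × 0.036 L/cmH2O = 0.288 s.
Exhaled fraction f = 1 − e^(−t/τ) → t = −τ·ln(1 − f) = −0.288·ln(0.37) = 0.2863 s.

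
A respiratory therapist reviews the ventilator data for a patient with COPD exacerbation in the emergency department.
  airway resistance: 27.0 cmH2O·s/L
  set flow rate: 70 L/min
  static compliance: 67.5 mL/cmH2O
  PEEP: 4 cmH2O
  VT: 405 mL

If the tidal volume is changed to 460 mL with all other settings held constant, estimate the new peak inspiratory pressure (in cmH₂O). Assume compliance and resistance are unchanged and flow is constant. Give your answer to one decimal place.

Flow: 70 L/min ÷ 60 = 1.1667 L/s.
PIP = Vt/C + R·V̇ + PEEP (constant-flow equation of motion).
Only the elastic term changes: ΔPIP = ΔVt / C = (460 − 405) / 67.5 = 0.8148 cmH2O.
Original PIP = 405/67.5 + 27.0×1.1667 + 4 = 41.501 cmH2O; new PIP = 41.501 + (0.8148) = 42.316 cmH2O.

42.3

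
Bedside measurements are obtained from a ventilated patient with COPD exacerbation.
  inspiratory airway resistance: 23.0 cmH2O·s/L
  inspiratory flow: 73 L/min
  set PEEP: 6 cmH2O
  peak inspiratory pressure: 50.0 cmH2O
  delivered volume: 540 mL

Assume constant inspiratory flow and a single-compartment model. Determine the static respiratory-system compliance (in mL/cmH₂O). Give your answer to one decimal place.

33.7

Flow: 73 L/min ÷ 60 = 1.2167 L/s.
Equation of motion (constant flow): PIP = Vt/C + R·V̇ + PEEP.
Vt/C = PIP − R·V̇ − PEEP = 50.0 − 23.0×1.2167 − 6 = 50.0 − 27.984 − 6 = 16.016 cmH2O.
C = Vt / 16.016 = 540 / 16.016 = 33.716 mL/cmH2O.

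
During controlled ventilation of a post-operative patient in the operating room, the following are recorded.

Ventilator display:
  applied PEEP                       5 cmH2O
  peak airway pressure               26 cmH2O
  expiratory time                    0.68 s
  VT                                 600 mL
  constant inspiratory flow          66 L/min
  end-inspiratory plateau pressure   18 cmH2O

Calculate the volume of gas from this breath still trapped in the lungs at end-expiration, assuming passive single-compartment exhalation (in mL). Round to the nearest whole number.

79

Flow: 66 L/min ÷ 60 = 1.1 L/s.
R = (PIP − Pplat)/V̇ = (26 − 18) / 1.1 = 8.0/1.1 = 7.273 cmH2O·s/L.
C = Vt/(Pplat − PEEP) = 600.0 / (18 − 5) = 600.0/13.0 = 46.154 mL/cmH2O.
τ = R × C = 7.273 × 0.04615 L/cmH2O = 0.3356 s.
Fraction remaining = e^(−Te/τ) = e^(−0.68/0.3356) = 0.1318.
Trapped volume = 600.0 × 0.1318 = 79.08 mL.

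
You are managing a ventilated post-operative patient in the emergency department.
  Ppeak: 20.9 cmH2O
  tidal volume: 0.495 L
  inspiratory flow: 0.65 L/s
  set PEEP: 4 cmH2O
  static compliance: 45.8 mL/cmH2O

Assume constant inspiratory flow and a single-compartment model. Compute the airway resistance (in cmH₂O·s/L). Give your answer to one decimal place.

Equation of motion (constant flow): PIP = Vt/C + R·V̇ + PEEP.
R·V̇ = PIP − Vt/C − PEEP = 20.9 − 495/45.8 − 4 = 20.9 − 10.808 − 4 = 6.092 cmH2O.
R = 6.092 / 0.65 = 9.372 cmH2O·s/L.

9.4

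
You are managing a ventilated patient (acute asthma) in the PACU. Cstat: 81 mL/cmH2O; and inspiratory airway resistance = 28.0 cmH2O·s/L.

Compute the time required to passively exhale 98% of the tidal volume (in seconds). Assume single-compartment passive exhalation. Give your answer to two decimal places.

8.87

τ = R × C = 28.0 × 81 mL/cmH2O = 28.0 × 0.081 L/cmH2O = 2.268 s.
Exhaled fraction f = 1 − e^(−t/τ) → t = −τ·ln(1 − f) = −2.268·ln(0.02) = 8.872 s.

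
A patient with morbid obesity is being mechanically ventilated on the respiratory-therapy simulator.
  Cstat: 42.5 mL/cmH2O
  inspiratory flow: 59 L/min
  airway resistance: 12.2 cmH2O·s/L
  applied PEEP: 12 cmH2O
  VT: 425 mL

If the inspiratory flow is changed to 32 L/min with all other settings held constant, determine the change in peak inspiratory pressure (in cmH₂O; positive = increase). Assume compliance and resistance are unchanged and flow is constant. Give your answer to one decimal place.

-5.5

Flow: 59 L/min ÷ 60 = 0.9833 L/s.
New flow: 32 L/min ÷ 60 = 0.5333 L/s.
PIP = Vt/C + R·V̇ + PEEP (constant-flow equation of motion).
Only the resistive term changes: ΔPIP = R × ΔV̇ = 12.2 × (0.5333 − 0.9833) = 12.2 × -0.45 = -5.49 cmH2O.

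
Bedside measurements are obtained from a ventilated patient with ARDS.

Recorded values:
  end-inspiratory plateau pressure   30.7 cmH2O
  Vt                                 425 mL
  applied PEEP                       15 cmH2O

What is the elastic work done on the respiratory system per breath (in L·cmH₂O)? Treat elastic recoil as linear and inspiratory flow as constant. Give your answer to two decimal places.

3.34

Elastic work ≈ ½ × (Pplat − PEEP) × Vt = 0.5 × (30.7 − 15) × 0.425 L = 0.5 × 15.7 × 0.425 = 3.336 L·cmH2O.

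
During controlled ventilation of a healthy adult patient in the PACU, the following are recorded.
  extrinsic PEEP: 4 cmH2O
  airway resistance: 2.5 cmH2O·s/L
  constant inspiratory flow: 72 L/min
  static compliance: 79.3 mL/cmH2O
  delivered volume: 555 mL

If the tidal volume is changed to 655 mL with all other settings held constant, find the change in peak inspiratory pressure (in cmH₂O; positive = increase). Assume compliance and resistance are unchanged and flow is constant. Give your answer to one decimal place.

1.3

PIP = Vt/C + R·V̇ + PEEP (constant-flow equation of motion).
Only the elastic term changes: ΔPIP = ΔVt / C = (655 − 555) / 79.3 = 1.261 cmH2O.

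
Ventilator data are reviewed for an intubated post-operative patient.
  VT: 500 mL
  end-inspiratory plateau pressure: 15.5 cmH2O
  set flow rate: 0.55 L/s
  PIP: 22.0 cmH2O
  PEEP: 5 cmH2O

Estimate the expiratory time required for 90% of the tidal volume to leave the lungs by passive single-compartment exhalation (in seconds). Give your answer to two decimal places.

1.30

R = (PIP − Pplat)/V̇ = (22.0 − 15.5) / 0.55 = 6.5/0.55 = 11.818 cmH2O·s/L.
C = Vt/(Pplat − PEEP) = 500.0 / (15.5 − 5) = 500.0/10.5 = 47.619 mL/cmH2O.
τ = R × C = 11.818 × 0.04762 L/cmH2O = 0.5628 s.
t = −τ·ln(1 − 0.90) = −0.5628·ln(0.1) = 1.296 s.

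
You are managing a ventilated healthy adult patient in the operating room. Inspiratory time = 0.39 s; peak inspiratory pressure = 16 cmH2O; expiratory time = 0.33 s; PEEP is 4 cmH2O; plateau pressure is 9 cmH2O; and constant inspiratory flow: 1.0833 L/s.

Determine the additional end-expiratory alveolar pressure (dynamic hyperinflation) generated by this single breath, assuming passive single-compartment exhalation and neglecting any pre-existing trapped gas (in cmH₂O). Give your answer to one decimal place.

Vt = flow × Ti = 1.0833 L/s × 0.39 s × 1000 mL/L = 422.49 mL.
R = (PIP − Pplat)/V̇ = (16 − 9) / 1.0833 = 7.0/1.0833 = 6.462 cmH2O·s/L.
C = Vt/(Pplat − PEEP) = 422.49 / (9 − 4) = 422.49/5.0 = 84.498 mL/cmH2O.
τ = R × C = 6.462 × 0.0845 L/cmH2O = 0.546 s.
Fraction remaining = e^(−Te/τ) = e^(−0.33/0.546) = 0.5464; trapped volume = 422.49 × 0.5464 = 230.85 mL.
Additional alveolar pressure from trapping ≈ V_trapped / C = 230.85 / 84.498 = 2.732 cmH2O.

2.7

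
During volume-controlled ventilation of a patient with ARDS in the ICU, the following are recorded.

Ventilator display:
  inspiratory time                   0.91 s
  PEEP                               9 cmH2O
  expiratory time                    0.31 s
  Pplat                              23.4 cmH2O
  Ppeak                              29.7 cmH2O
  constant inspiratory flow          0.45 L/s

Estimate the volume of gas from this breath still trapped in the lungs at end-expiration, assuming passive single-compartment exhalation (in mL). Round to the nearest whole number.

Vt = flow × Ti = 0.45 L/s × 0.91 s × 1000 mL/L = 409.5 mL.
R = (PIP − Pplat)/V̇ = (29.7 − 23.4) / 0.45 = 6.3/0.45 = 14.0 cmH2O·s/L.
C = Vt/(Pplat − PEEP) = 409.5 / (23.4 − 9) = 409.5/14.4 = 28.438 mL/cmH2O.
τ = R × C = 14.0 × 0.02844 L/cmH2O = 0.3982 s.
Fraction remaining = e^(−Te/τ) = e^(−0.31/0.3982) = 0.4591.
Trapped volume = 409.5 × 0.4591 = 188.0 mL.

188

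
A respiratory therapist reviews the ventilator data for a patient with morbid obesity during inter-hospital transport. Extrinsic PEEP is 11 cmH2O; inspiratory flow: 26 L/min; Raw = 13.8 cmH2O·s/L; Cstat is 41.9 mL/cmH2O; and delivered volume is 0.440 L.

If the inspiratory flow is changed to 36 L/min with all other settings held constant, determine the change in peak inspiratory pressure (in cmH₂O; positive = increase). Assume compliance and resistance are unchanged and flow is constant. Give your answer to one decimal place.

2.3

Flow: 26 L/min ÷ 60 = 0.4333 L/s.
New flow: 36 L/min ÷ 60 = 0.6 L/s.
PIP = Vt/C + R·V̇ + PEEP (constant-flow equation of motion).
Only the resistive term changes: ΔPIP = R × ΔV̇ = 13.8 × (0.6 − 0.4333) = 13.8 × 0.1667 = 2.3 cmH2O.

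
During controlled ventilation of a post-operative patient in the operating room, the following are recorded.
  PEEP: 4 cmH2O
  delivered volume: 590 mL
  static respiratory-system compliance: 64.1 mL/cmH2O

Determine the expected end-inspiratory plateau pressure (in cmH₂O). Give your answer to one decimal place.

13.2

Pplat = PEEP + Vt / Cstat = 4 + 590 / 64.1 = 4 + 9.204 = 13.204 cmH2O.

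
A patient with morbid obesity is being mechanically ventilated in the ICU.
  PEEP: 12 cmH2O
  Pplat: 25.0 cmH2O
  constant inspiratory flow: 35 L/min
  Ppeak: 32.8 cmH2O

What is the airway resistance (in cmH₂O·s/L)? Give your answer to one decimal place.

Flow: 35 L/min ÷ 60 = 0.5833 L/s.
Raw = (PIP − Pplat) / flow = (32.8 − 25.0) / 0.5833 = 7.8 / 0.5833 = 13.372 cmH2O·s/L.

13.4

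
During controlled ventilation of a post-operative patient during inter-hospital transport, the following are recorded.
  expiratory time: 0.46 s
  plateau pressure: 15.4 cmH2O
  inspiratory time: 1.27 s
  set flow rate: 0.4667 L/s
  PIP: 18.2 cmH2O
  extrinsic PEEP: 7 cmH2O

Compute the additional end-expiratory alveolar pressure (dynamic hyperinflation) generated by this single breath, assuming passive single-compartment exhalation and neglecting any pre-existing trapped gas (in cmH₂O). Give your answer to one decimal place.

Vt = flow × Ti = 0.4667 L/s × 1.27 s × 1000 mL/L = 592.71 mL.
R = (PIP − Pplat)/V̇ = (18.2 − 15.4) / 0.4667 = 2.8/0.4667 = 6.0 cmH2O·s/L.
C = Vt/(Pplat − PEEP) = 592.71 / (15.4 − 7) = 592.71/8.4 = 70.561 mL/cmH2O.
τ = R × C = 6.0 × 0.07056 L/cmH2O = 0.4234 s.
Fraction remaining = e^(−Te/τ) = e^(−0.46/0.4234) = 0.3374; trapped volume = 592.71 × 0.3374 = 199.98 mL.
Additional alveolar pressure from trapping ≈ V_trapped / C = 199.98 / 70.561 = 2.834 cmH2O.

2.8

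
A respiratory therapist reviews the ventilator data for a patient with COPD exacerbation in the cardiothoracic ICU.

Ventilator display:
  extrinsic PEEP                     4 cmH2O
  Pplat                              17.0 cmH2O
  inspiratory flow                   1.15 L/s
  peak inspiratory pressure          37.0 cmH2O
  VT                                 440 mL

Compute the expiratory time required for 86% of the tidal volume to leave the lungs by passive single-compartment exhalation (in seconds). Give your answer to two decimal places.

R = (PIP − Pplat)/V̇ = (37.0 − 17.0) / 1.15 = 20.0/1.15 = 17.391 cmH2O·s/L.
C = Vt/(Pplat − PEEP) = 440.0 / (17.0 − 4) = 440.0/13.0 = 33.846 mL/cmH2O.
τ = R × C = 17.391 × 0.03385 L/cmH2O = 0.5887 s.
t = −τ·ln(1 − 0.86) = −0.5887·ln(0.14) = 1.157 s.

1.16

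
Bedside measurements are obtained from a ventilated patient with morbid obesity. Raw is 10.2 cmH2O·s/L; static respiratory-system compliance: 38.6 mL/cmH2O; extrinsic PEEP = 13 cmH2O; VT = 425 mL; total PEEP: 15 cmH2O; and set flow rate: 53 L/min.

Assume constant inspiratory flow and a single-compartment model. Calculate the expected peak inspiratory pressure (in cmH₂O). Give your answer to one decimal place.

Flow: 53 L/min ÷ 60 = 0.8833 L/s.
Total PEEP = 15 cmH2O (set 13 + intrinsic 2); this is the baseline alveolar pressure.
Equation of motion (constant flow): PIP = Vt/C + R·V̇ + PEEP.
PIP = 425/38.6 + 10.2×0.8833 + 15 = 11.01 + 9.01 + 15 = 35.02 cmH2O.

35.0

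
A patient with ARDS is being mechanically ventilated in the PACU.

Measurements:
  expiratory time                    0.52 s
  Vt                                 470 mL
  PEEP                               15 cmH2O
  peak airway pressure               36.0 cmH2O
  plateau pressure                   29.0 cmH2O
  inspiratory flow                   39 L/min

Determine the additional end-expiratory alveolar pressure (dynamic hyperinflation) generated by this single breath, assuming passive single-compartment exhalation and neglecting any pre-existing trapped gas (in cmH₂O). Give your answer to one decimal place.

3.3

Flow: 39 L/min ÷ 60 = 0.65 L/s.
R = (PIP − Pplat)/V̇ = (36.0 − 29.0) / 0.65 = 7.0/0.65 = 10.769 cmH2O·s/L.
C = Vt/(Pplat − PEEP) = 470.0 / (29.0 − 15) = 470.0/14.0 = 33.571 mL/cmH2O.
τ = R × C = 10.769 × 0.03357 L/cmH2O = 0.3615 s.
Fraction remaining = e^(−Te/τ) = e^(−0.52/0.3615) = 0.2373; trapped volume = 470.0 × 0.2373 = 111.53 mL.
Additional alveolar pressure from trapping ≈ V_trapped / C = 111.53 / 33.571 = 3.322 cmH2O.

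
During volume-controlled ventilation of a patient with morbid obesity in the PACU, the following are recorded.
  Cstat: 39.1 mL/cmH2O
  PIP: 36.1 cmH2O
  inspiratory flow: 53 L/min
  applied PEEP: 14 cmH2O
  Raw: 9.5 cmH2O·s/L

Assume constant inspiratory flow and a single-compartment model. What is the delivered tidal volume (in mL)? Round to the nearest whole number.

536

Flow: 53 L/min ÷ 60 = 0.8833 L/s.
Equation of motion (constant flow): PIP = Vt/C + R·V̇ + PEEP.
Vt/C = PIP − R·V̇ − PEEP = 36.1 − 8.391 − 14 = 13.709 cmH2O.
Vt = C × 13.709 = 39.1 × 13.709 = 536.02 mL.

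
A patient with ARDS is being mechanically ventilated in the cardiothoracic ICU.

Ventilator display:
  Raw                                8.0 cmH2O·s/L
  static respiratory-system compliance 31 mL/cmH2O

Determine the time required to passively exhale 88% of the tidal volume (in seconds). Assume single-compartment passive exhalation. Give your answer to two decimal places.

0.53

τ = R × C = 8.0 × 31 mL/cmH2O = 8.0 × 0.031 L/cmH2O = 0.248 s.
Exhaled fraction f = 1 − e^(−t/τ) → t = −τ·ln(1 − f) = −0.248·ln(0.12) = 0.5258 s.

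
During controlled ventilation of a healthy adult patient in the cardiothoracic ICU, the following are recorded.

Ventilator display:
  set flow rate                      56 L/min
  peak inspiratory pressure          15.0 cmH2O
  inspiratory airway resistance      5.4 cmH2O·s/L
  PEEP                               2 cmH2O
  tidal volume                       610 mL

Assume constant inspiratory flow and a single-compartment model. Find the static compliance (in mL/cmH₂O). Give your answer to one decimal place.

76.6

Flow: 56 L/min ÷ 60 = 0.9333 L/s.
Equation of motion (constant flow): PIP = Vt/C + R·V̇ + PEEP.
Vt/C = PIP − R·V̇ − PEEP = 15.0 − 5.4×0.9333 − 2 = 15.0 − 5.04 − 2 = 7.96 cmH2O.
C = Vt / 7.96 = 610 / 7.96 = 76.633 mL/cmH2O.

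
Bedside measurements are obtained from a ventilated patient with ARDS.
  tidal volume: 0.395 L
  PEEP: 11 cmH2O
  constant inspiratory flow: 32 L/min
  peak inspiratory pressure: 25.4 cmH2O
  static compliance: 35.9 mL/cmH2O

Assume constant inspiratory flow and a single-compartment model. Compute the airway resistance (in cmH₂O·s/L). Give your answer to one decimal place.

Flow: 32 L/min ÷ 60 = 0.5333 L/s.
Equation of motion (constant flow): PIP = Vt/C + R·V̇ + PEEP.
R·V̇ = PIP − Vt/C − PEEP = 25.4 − 395/35.9 − 11 = 25.4 − 11.003 − 11 = 3.397 cmH2O.
R = 3.397 / 0.5333 = 6.37 cmH2O·s/L.

6.4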